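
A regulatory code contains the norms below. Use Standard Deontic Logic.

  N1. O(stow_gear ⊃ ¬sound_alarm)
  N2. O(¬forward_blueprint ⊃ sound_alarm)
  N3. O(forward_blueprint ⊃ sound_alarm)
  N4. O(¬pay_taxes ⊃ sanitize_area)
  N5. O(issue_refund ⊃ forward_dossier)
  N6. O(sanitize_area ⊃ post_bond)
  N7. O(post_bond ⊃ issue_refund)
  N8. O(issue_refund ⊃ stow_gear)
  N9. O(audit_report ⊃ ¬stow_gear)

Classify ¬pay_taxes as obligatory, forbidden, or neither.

Forbidden

Premises 2 and 3 are O(¬forward_blueprint ⊃ sound_alarm) and O(forward_blueprint ⊃ sound_alarm); every ideal world satisfies ¬forward_blueprint or forward_blueprint, so in either case sound_alarm holds — hence O(sound_alarm).
Premise 1, O(stow_gear ⊃ ¬sound_alarm), contraposes to O(sound_alarm ⊃ ¬stow_gear); with O(sound_alarm) we get O(¬stow_gear).
Premise 8 is O(issue_refund ⊃ stow_gear); contrapositively O(¬stow_gear ⊃ ¬issue_refund). Since O(¬stow_gear) holds, K gives O(¬issue_refund).
Premise 7 is O(post_bond ⊃ issue_refund); contrapositively O(¬issue_refund ⊃ ¬post_bond). Since O(¬issue_refund) holds, K gives O(¬post_bond).
Premise 6 is O(sanitize_area ⊃ post_bond); contrapositively O(¬post_bond ⊃ ¬sanitize_area). Since O(¬post_bond) holds, K gives O(¬sanitize_area).
The contrapositive of premise 4 (O(¬pay_taxes ⊃ sanitize_area)) is O(¬sanitize_area ⊃ pay_taxes), and O(¬sanitize_area) is already established, so O(pay_taxes).
Premises 5, 9 do not contribute to this derivation.
Thus O(pay_taxes), which is F(¬pay_taxes): ¬pay_taxes is forbidden.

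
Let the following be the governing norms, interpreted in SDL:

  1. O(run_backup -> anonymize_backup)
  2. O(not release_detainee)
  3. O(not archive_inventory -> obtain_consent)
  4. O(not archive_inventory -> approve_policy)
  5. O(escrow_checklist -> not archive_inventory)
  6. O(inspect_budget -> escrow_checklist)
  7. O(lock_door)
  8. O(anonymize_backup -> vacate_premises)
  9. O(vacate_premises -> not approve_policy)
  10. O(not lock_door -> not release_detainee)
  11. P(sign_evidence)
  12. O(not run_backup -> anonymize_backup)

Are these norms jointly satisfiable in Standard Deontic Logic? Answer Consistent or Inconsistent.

Consistent

Premise 10 is O(not lock_door -> not release_detainee); even if O(not release_detainee) held, inferring O(not lock_door) would be affirming the consequent — invalid.
So O(not lock_door) is not derivable, and the apparent clash with O(lock_door) does not arise.
A world satisfying every obligation exists (e.g. anonymize_backup=true, approve_policy=false, archive_inventory=true, escrow_checklist=false, inspect_budget=false, lock_door=true, obtain_consent=false, release_detainee=false, run_backup=false, sign_evidence=false, vacate_premises=true); no atom is both obligatory and forbidden, so the set is consistent.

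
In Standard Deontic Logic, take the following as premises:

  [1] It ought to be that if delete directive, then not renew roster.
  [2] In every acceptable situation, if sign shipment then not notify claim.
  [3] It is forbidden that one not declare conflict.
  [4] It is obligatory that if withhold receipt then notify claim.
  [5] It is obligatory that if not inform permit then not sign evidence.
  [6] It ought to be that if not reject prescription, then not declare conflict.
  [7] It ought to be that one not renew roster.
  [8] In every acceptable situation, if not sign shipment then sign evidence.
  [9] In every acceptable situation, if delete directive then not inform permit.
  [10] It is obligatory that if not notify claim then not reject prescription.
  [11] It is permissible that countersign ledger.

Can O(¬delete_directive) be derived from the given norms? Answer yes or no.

Premise 3 is F(¬declare_conflict), i.e. O(declare_conflict).
Premise 6, O(¬reject_prescription → ¬declare_conflict), contraposes to O(declare_conflict → reject_prescription); with O(declare_conflict) we get O(reject_prescription).
Premise 10, O(¬notify_claim → ¬reject_prescription), contraposes to O(reject_prescription → notify_claim); with O(reject_prescription) we get O(notify_claim).
Premise 2 is O(sign_shipment → ¬notify_claim); contrapositively O(notify_claim → ¬sign_shipment). Since O(notify_claim) holds, K gives O(¬sign_shipment).
From O(¬sign_shipment) and premise 8, O(¬sign_shipment → sign_evidence), we obtain O(sign_evidence).
The contrapositive of premise 5 (O(¬inform_permit → ¬sign_evidence)) is O(sign_evidence → inform_permit), and O(sign_evidence) is already established, so O(inform_permit).
The contrapositive of premise 9 (O(delete_directive → ¬inform_permit)) is O(inform_permit → ¬delete_directive), and O(inform_permit) is already established, so O(¬delete_directive).
Premises 1, 4, 7, 11 do not contribute to this derivation.
So O(¬delete_directive) follows.

Yes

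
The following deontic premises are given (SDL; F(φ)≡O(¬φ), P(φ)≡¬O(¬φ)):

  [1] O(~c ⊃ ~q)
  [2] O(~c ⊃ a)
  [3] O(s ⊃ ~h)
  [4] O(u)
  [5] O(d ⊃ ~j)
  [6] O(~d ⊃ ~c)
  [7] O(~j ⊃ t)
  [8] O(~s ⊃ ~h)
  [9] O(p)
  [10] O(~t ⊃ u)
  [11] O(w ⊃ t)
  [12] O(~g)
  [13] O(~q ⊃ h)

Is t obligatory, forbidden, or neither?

Premises 3 and 8 are O(s ⊃ ~h) and O(~s ⊃ ~h); every ideal world satisfies s or ~s, so in either case ~h holds — hence O(~h).
The contrapositive of premise 13 (O(~q ⊃ h)) is O(~h ⊃ q), and O(~h) is already established, so O(q).
Premise 1, O(~c ⊃ ~q), contraposes to O(q ⊃ c); with O(q) we get O(c).
Premise 6 is O(~d ⊃ ~c); contrapositively O(c ⊃ d). Since O(c) holds, K gives O(d).
With premise 5, O(d ⊃ ~j), the K-axiom yields O(~j).
Applying K to premise 7 (O(~j ⊃ t)) and O(~j) yields O(t).
Premises 2, 4, 9, 10, 11, 12 do not contribute to this derivation.
Hence t is obligatory.

Obligatory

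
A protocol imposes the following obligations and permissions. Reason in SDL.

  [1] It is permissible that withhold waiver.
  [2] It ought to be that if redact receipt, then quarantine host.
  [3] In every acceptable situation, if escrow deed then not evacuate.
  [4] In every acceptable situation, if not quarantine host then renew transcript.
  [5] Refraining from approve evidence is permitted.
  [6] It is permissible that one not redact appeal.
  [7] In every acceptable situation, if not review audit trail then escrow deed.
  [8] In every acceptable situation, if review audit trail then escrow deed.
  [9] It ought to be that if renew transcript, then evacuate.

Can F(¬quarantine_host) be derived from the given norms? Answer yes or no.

Premises 7 and 8 cover both cases: O(¬review_audit_trail → escrow_deed) and O(review_audit_trail → escrow_deed). Since ¬review_audit_trail ∨ review_audit_trail is a tautology, O(escrow_deed) follows.
Premise 3 is O(escrow_deed → ¬evacuate); since O(escrow_deed), deontic closure gives O(¬evacuate).
The contrapositive of premise 9 (O(renew_transcript → evacuate)) is O(¬evacuate → ¬renew_transcript), and O(¬evacuate) is already established, so O(¬renew_transcript).
Premise 4 is O(¬quarantine_host → renew_transcript); contrapositively O(¬renew_transcript → quarantine_host). Since O(¬renew_transcript) holds, K gives O(quarantine_host).
Premises 1, 2, 5, 6 do not contribute to this derivation.
So O(quarantine_host) holds, i.e. F(¬quarantine_host). The claim follows.

Yes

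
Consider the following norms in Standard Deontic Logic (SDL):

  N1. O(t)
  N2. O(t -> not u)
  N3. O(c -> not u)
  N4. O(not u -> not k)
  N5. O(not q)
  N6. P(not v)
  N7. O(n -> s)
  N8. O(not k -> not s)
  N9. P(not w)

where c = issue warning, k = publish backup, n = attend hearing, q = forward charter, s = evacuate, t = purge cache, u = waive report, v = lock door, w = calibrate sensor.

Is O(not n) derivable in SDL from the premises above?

Yes

Premise 1 gives O(t).
Applying K to premise 2 (O(t -> not u)) and O(t) yields O(not u).
Applying K to premise 4 (O(not u -> not k)) and O(not u) yields O(not k).
With premise 8, O(not k -> not s), the K-axiom yields O(not s).
Premise 7 is O(n -> s); contrapositively O(not s -> not n). Since O(not s) holds, K gives O(not n).
Premises 3, 5, 6, 9 do not contribute to this derivation.
So O(not n) follows.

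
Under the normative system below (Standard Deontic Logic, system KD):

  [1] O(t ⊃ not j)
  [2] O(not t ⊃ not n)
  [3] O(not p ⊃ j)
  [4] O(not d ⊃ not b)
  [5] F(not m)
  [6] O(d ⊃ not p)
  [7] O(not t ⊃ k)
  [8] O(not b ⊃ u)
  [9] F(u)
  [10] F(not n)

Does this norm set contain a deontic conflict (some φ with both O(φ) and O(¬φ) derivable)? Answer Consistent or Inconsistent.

Premise 10 is F(not n), i.e. O(n).
The contrapositive of premise 2 (O(not t ⊃ not n)) is O(n ⊃ t), and O(n) is already established, so O(t).
Premise 1 is O(t ⊃ not j); since O(t), deontic closure gives O(not j).
Premise 3 is O(not p ⊃ j); contrapositively O(not j ⊃ p). Since O(not j) holds, K gives O(p).
Premise 6, O(d ⊃ not p), contraposes to O(p ⊃ not d); with O(p) we get O(not d).
Applying K to premise 4 (O(not d ⊃ not b)) and O(not d) yields O(not b).
Premise 8 is O(not b ⊃ u); since O(not b), deontic closure gives O(u).
Yet premise 9 is F(u), i.e. O(not u).
We now have both O(u) and O(not u) — u is simultaneously obligatory and forbidden, violating the D-axiom.

Inconsistent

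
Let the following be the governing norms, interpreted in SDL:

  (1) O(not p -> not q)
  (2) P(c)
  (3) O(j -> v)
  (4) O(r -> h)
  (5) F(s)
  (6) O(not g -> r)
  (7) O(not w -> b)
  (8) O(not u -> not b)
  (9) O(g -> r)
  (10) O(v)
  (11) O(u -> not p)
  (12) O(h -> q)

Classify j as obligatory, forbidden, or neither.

Premise 3 is O(j -> v); even if O(v) held, inferring O(j) would be affirming the consequent — invalid.
No premise or chain of K-axiom applications forces O(j), and none forces O(not j). So j is neither obligatory nor forbidden under these norms.

Neither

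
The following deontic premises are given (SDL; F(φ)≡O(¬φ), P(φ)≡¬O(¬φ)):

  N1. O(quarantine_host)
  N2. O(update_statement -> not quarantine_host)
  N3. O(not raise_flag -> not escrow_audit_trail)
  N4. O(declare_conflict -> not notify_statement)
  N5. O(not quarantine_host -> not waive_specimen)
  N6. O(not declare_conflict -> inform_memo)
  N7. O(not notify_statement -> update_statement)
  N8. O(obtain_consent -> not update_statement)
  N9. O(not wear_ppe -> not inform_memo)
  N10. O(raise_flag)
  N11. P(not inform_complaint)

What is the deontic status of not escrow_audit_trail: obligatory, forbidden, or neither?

Neither

Premise 3 is O(not raise_flag -> not escrow_audit_trail), but O(not raise_flag) is not derivable from the premises, so it does not yield O(not escrow_audit_trail).
No premise or chain of K-axiom applications forces O(not escrow_audit_trail), and none forces O(escrow_audit_trail). So not escrow_audit_trail is neither obligatory nor forbidden under these norms.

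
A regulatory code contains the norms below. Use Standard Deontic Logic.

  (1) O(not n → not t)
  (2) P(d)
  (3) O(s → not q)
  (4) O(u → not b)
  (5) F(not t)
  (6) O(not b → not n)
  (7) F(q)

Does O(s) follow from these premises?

No

Premise 3 is O(s → not q); even if O(not q) held, inferring O(s) would be affirming the consequent — invalid.
No other premise forces O(s). An ideal world satisfying every premise can still have s false, so O(s) is not derivable.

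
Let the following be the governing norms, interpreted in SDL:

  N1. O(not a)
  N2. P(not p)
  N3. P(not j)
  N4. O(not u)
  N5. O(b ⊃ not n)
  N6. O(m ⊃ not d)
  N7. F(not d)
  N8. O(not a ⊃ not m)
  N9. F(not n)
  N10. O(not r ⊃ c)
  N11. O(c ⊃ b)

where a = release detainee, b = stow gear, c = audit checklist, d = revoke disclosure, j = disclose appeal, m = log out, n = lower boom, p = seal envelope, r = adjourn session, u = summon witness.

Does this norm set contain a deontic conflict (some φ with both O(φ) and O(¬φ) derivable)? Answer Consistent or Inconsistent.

Premise 6 is O(m ⊃ not d), but O(m) is not derivable from the premises, so it does not yield O(not d).
So O(not d) is not derivable, and the apparent clash with O(d) does not arise.
A world satisfying every obligation exists (e.g. a=false, b=false, c=false, d=true, j=false, m=false, n=true, p=false, r=true, u=false); no atom is both obligatory and forbidden, so the set is consistent.

Consistent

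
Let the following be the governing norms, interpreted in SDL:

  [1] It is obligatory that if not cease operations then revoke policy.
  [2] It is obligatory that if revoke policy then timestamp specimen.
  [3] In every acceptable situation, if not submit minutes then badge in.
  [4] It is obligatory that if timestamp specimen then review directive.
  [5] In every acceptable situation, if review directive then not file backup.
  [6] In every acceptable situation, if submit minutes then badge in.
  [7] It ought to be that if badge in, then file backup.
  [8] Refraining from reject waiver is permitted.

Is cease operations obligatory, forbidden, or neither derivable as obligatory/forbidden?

Obligatory

Premises 6 and 3 are O(submit_minutes → badge_in) and O(¬submit_minutes → badge_in); every ideal world satisfies submit_minutes or ¬submit_minutes, so in either case badge_in holds — hence O(badge_in).
With premise 7, O(badge_in → file_backup), the K-axiom yields O(file_backup).
Premise 5 is O(review_directive → ¬file_backup); contrapositively O(file_backup → ¬review_directive). Since O(file_backup) holds, K gives O(¬review_directive).
Premise 4, O(timestamp_specimen → review_directive), contraposes to O(¬review_directive → ¬timestamp_specimen); with O(¬review_directive) we get O(¬timestamp_specimen).
Premise 2 is O(revoke_policy → timestamp_specimen); contrapositively O(¬timestamp_specimen → ¬revoke_policy). Since O(¬timestamp_specimen) holds, K gives O(¬revoke_policy).
Premise 1 is O(¬cease_operations → revoke_policy); contrapositively O(¬revoke_policy → cease_operations). Since O(¬revoke_policy) holds, K gives O(cease_operations).
Premise 8 does not contribute to this derivation.
Hence cease_operations is obligatory.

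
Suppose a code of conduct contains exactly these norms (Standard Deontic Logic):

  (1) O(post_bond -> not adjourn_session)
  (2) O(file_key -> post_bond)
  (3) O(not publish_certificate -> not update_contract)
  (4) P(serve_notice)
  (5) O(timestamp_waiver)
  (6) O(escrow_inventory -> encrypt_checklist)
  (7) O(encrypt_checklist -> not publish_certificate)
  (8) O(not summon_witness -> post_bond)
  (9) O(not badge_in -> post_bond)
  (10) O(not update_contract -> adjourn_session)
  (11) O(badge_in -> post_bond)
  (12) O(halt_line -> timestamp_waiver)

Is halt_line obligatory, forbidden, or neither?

Premise 12 is O(halt_line -> timestamp_waiver); even if O(timestamp_waiver) held, inferring O(halt_line) would be affirming the consequent — invalid.
No premise or chain of K-axiom applications forces O(halt_line), and none forces O(not halt_line). So halt_line is neither obligatory nor forbidden under these norms.

Neither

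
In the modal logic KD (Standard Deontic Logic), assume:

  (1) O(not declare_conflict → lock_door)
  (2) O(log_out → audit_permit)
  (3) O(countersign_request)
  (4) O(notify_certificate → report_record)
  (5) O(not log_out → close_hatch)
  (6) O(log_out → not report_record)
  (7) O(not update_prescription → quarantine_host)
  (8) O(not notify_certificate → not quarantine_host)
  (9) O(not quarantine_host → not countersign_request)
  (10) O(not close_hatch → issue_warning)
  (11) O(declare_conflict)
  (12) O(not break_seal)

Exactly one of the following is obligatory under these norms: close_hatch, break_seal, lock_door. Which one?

close_hatch

From premise 3 we have O(countersign_request).
Premise 9, O(not quarantine_host → not countersign_request), contraposes to O(countersign_request → quarantine_host); with O(countersign_request) we get O(quarantine_host).
Premise 8 is O(not notify_certificate → not quarantine_host); contrapositively O(quarantine_host → notify_certificate). Since O(quarantine_host) holds, K gives O(notify_certificate).
With premise 4, O(notify_certificate → report_record), the K-axiom yields O(report_record).
Premise 6, O(log_out → not report_record), contraposes to O(report_record → not log_out); with O(report_record) we get O(not log_out).
From O(not log_out) and premise 5, O(not log_out → close_hatch), we obtain O(close_hatch).
So O(close_hatch) holds — close_hatch is obligatory. None of the other listed options is made obligatory by any chain of premises.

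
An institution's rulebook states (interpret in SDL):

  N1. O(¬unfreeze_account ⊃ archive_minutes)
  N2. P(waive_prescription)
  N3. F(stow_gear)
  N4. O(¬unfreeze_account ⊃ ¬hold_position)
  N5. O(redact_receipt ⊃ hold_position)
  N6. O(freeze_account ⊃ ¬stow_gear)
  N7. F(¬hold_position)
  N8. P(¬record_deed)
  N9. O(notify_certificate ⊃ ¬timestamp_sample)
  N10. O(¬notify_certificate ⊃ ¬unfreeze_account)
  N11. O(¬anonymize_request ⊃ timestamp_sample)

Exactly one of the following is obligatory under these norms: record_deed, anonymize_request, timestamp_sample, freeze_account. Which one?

anonymize_request

F(¬hold_position) at premise 7 means O(hold_position).
Premise 4 is O(¬unfreeze_account ⊃ ¬hold_position); contrapositively O(hold_position ⊃ unfreeze_account). Since O(hold_position) holds, K gives O(unfreeze_account).
Premise 10, O(¬notify_certificate ⊃ ¬unfreeze_account), contraposes to O(unfreeze_account ⊃ notify_certificate); with O(unfreeze_account) we get O(notify_certificate).
With premise 9, O(notify_certificate ⊃ ¬timestamp_sample), the K-axiom yields O(¬timestamp_sample).
Premise 11 is O(¬anonymize_request ⊃ timestamp_sample); contrapositively O(¬timestamp_sample ⊃ anonymize_request). Since O(¬timestamp_sample) holds, K gives O(anonymize_request).
So O(anonymize_request) holds — anonymize_request is obligatory. None of the other listed options is made obligatory by any chain of premises.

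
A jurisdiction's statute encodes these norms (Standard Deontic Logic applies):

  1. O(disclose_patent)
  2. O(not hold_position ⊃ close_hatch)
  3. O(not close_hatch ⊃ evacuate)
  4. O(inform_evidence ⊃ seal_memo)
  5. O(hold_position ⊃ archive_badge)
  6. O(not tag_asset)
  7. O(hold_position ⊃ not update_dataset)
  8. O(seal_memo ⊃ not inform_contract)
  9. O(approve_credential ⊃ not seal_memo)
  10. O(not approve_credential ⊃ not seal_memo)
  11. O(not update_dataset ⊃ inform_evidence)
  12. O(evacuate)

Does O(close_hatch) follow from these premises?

Yes

Premises 9 and 10 cover both cases: O(approve_credential ⊃ not seal_memo) and O(not approve_credential ⊃ not seal_memo). Since approve_credential ∨ not approve_credential is a tautology, O(not seal_memo) follows.
Premise 4 is O(inform_evidence ⊃ seal_memo); contrapositively O(not seal_memo ⊃ not inform_evidence). Since O(not seal_memo) holds, K gives O(not inform_evidence).
Premise 11 is O(not update_dataset ⊃ inform_evidence); contrapositively O(not inform_evidence ⊃ update_dataset). Since O(not inform_evidence) holds, K gives O(update_dataset).
The contrapositive of premise 7 (O(hold_position ⊃ not update_dataset)) is O(update_dataset ⊃ not hold_position), and O(update_dataset) is already established, so O(not hold_position).
From O(not hold_position) and premise 2, O(not hold_position ⊃ close_hatch), we obtain O(close_hatch).
Premises 1, 3, 5, 6, 8, 12 do not contribute to this derivation.
So O(close_hatch) follows.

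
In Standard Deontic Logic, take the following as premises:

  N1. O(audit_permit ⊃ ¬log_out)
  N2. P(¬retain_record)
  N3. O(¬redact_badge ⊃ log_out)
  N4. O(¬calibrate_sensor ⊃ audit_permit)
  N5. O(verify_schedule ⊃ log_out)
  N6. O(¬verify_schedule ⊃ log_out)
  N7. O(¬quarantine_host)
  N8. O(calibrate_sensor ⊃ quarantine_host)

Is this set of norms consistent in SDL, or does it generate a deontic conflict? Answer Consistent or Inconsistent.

Premises 5 and 6 cover both cases: O(verify_schedule ⊃ log_out) and O(¬verify_schedule ⊃ log_out). Since verify_schedule ∨ ¬verify_schedule is a tautology, O(log_out) follows.
Premise 1 is O(audit_permit ⊃ ¬log_out); contrapositively O(log_out ⊃ ¬audit_permit). Since O(log_out) holds, K gives O(¬audit_permit).
Premise 4 is O(¬calibrate_sensor ⊃ audit_permit); contrapositively O(¬audit_permit ⊃ calibrate_sensor). Since O(¬audit_permit) holds, K gives O(calibrate_sensor).
From O(calibrate_sensor) and premise 8, O(calibrate_sensor ⊃ quarantine_host), we obtain O(quarantine_host).
Yet premise 7 states O(¬quarantine_host).
We now have both O(quarantine_host) and O(¬quarantine_host) — quarantine_host is simultaneously obligatory and forbidden, violating the D-axiom.

Inconsistent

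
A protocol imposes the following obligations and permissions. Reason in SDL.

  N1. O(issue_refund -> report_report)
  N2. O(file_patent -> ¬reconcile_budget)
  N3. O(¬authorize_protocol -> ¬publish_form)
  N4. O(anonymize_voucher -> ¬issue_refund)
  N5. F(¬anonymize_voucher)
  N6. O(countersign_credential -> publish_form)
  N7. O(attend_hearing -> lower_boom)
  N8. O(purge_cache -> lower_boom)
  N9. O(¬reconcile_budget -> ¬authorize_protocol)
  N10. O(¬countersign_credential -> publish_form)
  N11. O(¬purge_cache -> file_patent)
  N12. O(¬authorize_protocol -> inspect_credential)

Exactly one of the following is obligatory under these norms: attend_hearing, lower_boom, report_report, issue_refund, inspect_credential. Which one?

lower_boom

By case analysis on ¬countersign_credential: premise 10 gives O(¬countersign_credential -> publish_form) and premise 6 gives O(countersign_credential -> publish_form), so O(publish_form) either way.
The contrapositive of premise 3 (O(¬authorize_protocol -> ¬publish_form)) is O(publish_form -> authorize_protocol), and O(publish_form) is already established, so O(authorize_protocol).
Premise 9 is O(¬reconcile_budget -> ¬authorize_protocol); contrapositively O(authorize_protocol -> reconcile_budget). Since O(authorize_protocol) holds, K gives O(reconcile_budget).
Premise 2, O(file_patent -> ¬reconcile_budget), contraposes to O(reconcile_budget -> ¬file_patent); with O(reconcile_budget) we get O(¬file_patent).
Premise 11 is O(¬purge_cache -> file_patent); contrapositively O(¬file_patent -> purge_cache). Since O(¬file_patent) holds, K gives O(purge_cache).
With premise 8, O(purge_cache -> lower_boom), the K-axiom yields O(lower_boom).
So O(lower_boom) holds — lower_boom is obligatory. None of the other listed options is made obligatory by any chain of premises.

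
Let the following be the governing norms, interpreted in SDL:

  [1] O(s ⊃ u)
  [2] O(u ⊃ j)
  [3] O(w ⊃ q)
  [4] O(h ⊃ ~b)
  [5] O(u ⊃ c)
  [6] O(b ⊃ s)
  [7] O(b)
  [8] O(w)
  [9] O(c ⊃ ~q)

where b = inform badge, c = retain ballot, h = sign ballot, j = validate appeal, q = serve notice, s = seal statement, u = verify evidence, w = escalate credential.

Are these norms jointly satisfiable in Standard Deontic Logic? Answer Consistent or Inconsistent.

Premise 8 states O(w) outright.
Premise 3 is O(w ⊃ q); since O(w), deontic closure gives O(q).
Premise 9, O(c ⊃ ~q), contraposes to O(q ⊃ ~c); with O(q) we get O(~c).
Premise 5, O(u ⊃ c), contraposes to O(~c ⊃ ~u); with O(~c) we get O(~u).
The contrapositive of premise 1 (O(s ⊃ u)) is O(~u ⊃ ~s), and O(~u) is already established, so O(~s).
Premise 6, O(b ⊃ s), contraposes to O(~s ⊃ ~b); with O(~s) we get O(~b).
Yet premise 7 states O(b).
We now have both O(~b) and O(b) — b is simultaneously obligatory and forbidden, violating the D-axiom.

Inconsistent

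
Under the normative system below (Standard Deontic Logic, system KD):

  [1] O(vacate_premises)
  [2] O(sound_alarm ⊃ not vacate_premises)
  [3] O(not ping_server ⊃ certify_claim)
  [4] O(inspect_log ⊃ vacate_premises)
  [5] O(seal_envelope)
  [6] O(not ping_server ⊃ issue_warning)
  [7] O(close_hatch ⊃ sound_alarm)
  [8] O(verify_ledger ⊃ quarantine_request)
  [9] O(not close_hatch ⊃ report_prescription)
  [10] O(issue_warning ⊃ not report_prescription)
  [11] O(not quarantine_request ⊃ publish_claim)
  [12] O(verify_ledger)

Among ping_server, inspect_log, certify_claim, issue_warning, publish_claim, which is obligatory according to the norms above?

Premise 1 states O(vacate_premises) outright.
Premise 2, O(sound_alarm ⊃ not vacate_premises), contraposes to O(vacate_premises ⊃ not sound_alarm); with O(vacate_premises) we get O(not sound_alarm).
Premise 7 is O(close_hatch ⊃ sound_alarm); contrapositively O(not sound_alarm ⊃ not close_hatch). Since O(not sound_alarm) holds, K gives O(not close_hatch).
Premise 9 is O(not close_hatch ⊃ report_prescription); since O(not close_hatch), deontic closure gives O(report_prescription).
Premise 10 is O(issue_warning ⊃ not report_prescription); contrapositively O(report_prescription ⊃ not issue_warning). Since O(report_prescription) holds, K gives O(not issue_warning).
The contrapositive of premise 6 (O(not ping_server ⊃ issue_warning)) is O(not issue_warning ⊃ ping_server), and O(not issue_warning) is already established, so O(ping_server).
So O(ping_server) holds — ping_server is obligatory. None of the other listed options is made obligatory by any chain of premises.

ping_server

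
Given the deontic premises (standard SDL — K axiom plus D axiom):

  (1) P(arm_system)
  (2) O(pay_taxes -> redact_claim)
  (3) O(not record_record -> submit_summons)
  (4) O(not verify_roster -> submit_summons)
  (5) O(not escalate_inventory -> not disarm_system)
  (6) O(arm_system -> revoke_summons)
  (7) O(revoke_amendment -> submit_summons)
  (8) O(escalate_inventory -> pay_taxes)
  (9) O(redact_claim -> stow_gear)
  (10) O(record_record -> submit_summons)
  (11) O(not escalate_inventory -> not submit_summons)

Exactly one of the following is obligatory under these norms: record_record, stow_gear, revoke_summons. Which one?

Premises 10 and 3 are O(record_record -> submit_summons) and O(not record_record -> submit_summons); every ideal world satisfies record_record or not record_record, so in either case submit_summons holds — hence O(submit_summons).
Premise 11, O(not escalate_inventory -> not submit_summons), contraposes to O(submit_summons -> escalate_inventory); with O(submit_summons) we get O(escalate_inventory).
Premise 8 is O(escalate_inventory -> pay_taxes); since O(escalate_inventory), deontic closure gives O(pay_taxes).
From O(pay_taxes) and premise 2, O(pay_taxes -> redact_claim), we obtain O(redact_claim).
Applying K to premise 9 (O(redact_claim -> stow_gear)) and O(redact_claim) yields O(stow_gear).
So O(stow_gear) holds — stow_gear is obligatory. None of the other listed options is made obligatory by any chain of premises.

stow_gear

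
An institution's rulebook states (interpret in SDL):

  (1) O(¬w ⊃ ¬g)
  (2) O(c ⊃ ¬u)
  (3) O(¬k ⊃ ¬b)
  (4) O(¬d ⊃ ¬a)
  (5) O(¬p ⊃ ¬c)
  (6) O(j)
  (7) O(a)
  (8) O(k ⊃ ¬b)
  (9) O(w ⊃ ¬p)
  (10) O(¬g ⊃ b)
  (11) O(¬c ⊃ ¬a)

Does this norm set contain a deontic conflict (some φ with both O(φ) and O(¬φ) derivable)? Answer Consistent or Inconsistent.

Inconsistent

Premises 8 and 3 cover both cases: O(k ⊃ ¬b) and O(¬k ⊃ ¬b). Since k ∨ ¬k is a tautology, O(¬b) follows.
Premise 10 is O(¬g ⊃ b); contrapositively O(¬b ⊃ g). Since O(¬b) holds, K gives O(g).
Premise 1 is O(¬w ⊃ ¬g); contrapositively O(g ⊃ w). Since O(g) holds, K gives O(w).
Premise 9 is O(w ⊃ ¬p); since O(w), deontic closure gives O(¬p).
Applying K to premise 5 (O(¬p ⊃ ¬c)) and O(¬p) yields O(¬c).
With premise 11, O(¬c ⊃ ¬a), the K-axiom yields O(¬a).
Yet premise 7 states O(a).
We now have both O(¬a) and O(a) — a is simultaneously obligatory and forbidden, violating the D-axiom.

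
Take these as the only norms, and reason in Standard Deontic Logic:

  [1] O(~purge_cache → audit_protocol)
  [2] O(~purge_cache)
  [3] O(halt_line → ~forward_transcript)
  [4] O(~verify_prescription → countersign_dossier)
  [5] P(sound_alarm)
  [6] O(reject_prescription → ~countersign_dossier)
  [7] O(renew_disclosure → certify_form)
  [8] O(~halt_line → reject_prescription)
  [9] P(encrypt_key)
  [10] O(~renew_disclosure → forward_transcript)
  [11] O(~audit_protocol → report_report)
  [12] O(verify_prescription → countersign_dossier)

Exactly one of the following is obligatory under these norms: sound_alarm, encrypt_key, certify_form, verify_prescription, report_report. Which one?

Premises 4 and 12 cover both cases: O(~verify_prescription → countersign_dossier) and O(verify_prescription → countersign_dossier). Since ~verify_prescription ∨ verify_prescription is a tautology, O(countersign_dossier) follows.
Premise 6 is O(reject_prescription → ~countersign_dossier); contrapositively O(countersign_dossier → ~reject_prescription). Since O(countersign_dossier) holds, K gives O(~reject_prescription).
The contrapositive of premise 8 (O(~halt_line → reject_prescription)) is O(~reject_prescription → halt_line), and O(~reject_prescription) is already established, so O(halt_line).
With premise 3, O(halt_line → ~forward_transcript), the K-axiom yields O(~forward_transcript).
The contrapositive of premise 10 (O(~renew_disclosure → forward_transcript)) is O(~forward_transcript → renew_disclosure), and O(~forward_transcript) is already established, so O(renew_disclosure).
From O(renew_disclosure) and premise 7, O(renew_disclosure → certify_form), we obtain O(certify_form).
So O(certify_form) holds — certify_form is obligatory. None of the other listed options is made obligatory by any chain of premises.

certify_form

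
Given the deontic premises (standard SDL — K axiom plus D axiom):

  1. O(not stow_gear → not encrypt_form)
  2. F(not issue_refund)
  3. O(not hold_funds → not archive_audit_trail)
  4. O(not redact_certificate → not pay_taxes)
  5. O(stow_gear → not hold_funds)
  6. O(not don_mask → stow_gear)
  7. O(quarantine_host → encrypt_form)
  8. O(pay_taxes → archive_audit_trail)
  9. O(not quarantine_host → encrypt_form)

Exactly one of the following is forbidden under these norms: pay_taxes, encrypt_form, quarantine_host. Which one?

By case analysis on quarantine_host: premise 7 gives O(quarantine_host → encrypt_form) and premise 9 gives O(not quarantine_host → encrypt_form), so O(encrypt_form) either way.
The contrapositive of premise 1 (O(not stow_gear → not encrypt_form)) is O(encrypt_form → stow_gear), and O(encrypt_form) is already established, so O(stow_gear).
From O(stow_gear) and premise 5, O(stow_gear → not hold_funds), we obtain O(not hold_funds).
Premise 3 is O(not hold_funds → not archive_audit_trail); since O(not hold_funds), deontic closure gives O(not archive_audit_trail).
Premise 8, O(pay_taxes → archive_audit_trail), contraposes to O(not archive_audit_trail → not pay_taxes); with O(not archive_audit_trail) we get O(not pay_taxes).
So O(not pay_taxes) holds, i.e. pay_taxes is forbidden. None of the other listed options is forbidden under the premises.

pay_taxes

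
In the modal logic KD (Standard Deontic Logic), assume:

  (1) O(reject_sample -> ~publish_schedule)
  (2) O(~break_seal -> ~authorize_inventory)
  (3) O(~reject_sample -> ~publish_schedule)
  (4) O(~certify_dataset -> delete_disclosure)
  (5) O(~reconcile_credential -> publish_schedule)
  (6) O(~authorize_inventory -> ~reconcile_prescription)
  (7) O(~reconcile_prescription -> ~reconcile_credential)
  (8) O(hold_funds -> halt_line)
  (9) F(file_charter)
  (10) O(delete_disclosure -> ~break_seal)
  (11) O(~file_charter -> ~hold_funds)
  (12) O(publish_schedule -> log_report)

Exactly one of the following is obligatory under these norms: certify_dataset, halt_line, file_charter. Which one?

Premises 1 and 3 cover both cases: O(reject_sample -> ~publish_schedule) and O(~reject_sample -> ~publish_schedule). Since reject_sample ∨ ~reject_sample is a tautology, O(~publish_schedule) follows.
Premise 5, O(~reconcile_credential -> publish_schedule), contraposes to O(~publish_schedule -> reconcile_credential); with O(~publish_schedule) we get O(reconcile_credential).
Premise 7, O(~reconcile_prescription -> ~reconcile_credential), contraposes to O(reconcile_credential -> reconcile_prescription); with O(reconcile_credential) we get O(reconcile_prescription).
Premise 6 is O(~authorize_inventory -> ~reconcile_prescription); contrapositively O(reconcile_prescription -> authorize_inventory). Since O(reconcile_prescription) holds, K gives O(authorize_inventory).
Premise 2 is O(~break_seal -> ~authorize_inventory); contrapositively O(authorize_inventory -> break_seal). Since O(authorize_inventory) holds, K gives O(break_seal).
Premise 10 is O(delete_disclosure -> ~break_seal); contrapositively O(break_seal -> ~delete_disclosure). Since O(break_seal) holds, K gives O(~delete_disclosure).
Premise 4, O(~certify_dataset -> delete_disclosure), contraposes to O(~delete_disclosure -> certify_dataset); with O(~delete_disclosure) we get O(certify_dataset).
So O(certify_dataset) holds — certify_dataset is obligatory. None of the other listed options is made obligatory by any chain of premises.

certify_dataset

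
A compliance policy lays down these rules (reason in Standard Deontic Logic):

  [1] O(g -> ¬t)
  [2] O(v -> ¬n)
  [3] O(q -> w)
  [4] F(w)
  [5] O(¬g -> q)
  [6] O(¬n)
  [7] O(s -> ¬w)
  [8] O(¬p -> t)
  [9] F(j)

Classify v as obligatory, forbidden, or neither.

Neither

Premise 2 is O(v -> ¬n); even if O(¬n) held, inferring O(v) would be affirming the consequent — invalid.
No premise or chain of K-axiom applications forces O(v), and none forces O(¬v). So v is neither obligatory nor forbidden under these norms.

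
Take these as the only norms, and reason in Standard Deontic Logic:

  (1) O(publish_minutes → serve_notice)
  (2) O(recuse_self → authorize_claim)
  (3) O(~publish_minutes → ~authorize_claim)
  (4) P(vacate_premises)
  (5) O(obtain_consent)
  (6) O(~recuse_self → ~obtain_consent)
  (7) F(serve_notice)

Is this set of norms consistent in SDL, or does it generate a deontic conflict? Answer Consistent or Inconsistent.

Inconsistent

Premise 5 states O(obtain_consent) outright.
The contrapositive of premise 6 (O(~recuse_self → ~obtain_consent)) is O(obtain_consent → recuse_self), and O(obtain_consent) is already established, so O(recuse_self).
From O(recuse_self) and premise 2, O(recuse_self → authorize_claim), we obtain O(authorize_claim).
The contrapositive of premise 3 (O(~publish_minutes → ~authorize_claim)) is O(authorize_claim → publish_minutes), and O(authorize_claim) is already established, so O(publish_minutes).
Premise 1 is O(publish_minutes → serve_notice); since O(publish_minutes), deontic closure gives O(serve_notice).
Yet premise 7 is F(serve_notice), i.e. O(~serve_notice).
We now have both O(serve_notice) and O(~serve_notice) — serve_notice is simultaneously obligatory and forbidden, violating the D-axiom.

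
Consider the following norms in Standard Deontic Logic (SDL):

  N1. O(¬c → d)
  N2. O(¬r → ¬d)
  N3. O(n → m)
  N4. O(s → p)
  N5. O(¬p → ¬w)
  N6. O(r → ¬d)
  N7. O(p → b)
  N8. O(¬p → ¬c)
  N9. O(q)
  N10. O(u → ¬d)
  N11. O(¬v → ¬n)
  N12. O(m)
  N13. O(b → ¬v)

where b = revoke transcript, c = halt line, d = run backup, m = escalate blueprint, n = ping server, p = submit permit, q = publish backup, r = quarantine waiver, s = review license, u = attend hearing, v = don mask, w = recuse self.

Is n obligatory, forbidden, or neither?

Forbidden

Premises 6 and 2 cover both cases: O(r → ¬d) and O(¬r → ¬d). Since r ∨ ¬r is a tautology, O(¬d) follows.
Premise 1 is O(¬c → d); contrapositively O(¬d → c). Since O(¬d) holds, K gives O(c).
Premise 8, O(¬p → ¬c), contraposes to O(c → p); with O(c) we get O(p).
Premise 7 is O(p → b); since O(p), deontic closure gives O(b).
Applying K to premise 13 (O(b → ¬v)) and O(b) yields O(¬v).
Premise 11 is O(¬v → ¬n); since O(¬v), deontic closure gives O(¬n).
Premises 3, 4, 5, 9, 10, 12 do not contribute to this derivation.
Thus O(¬n), which is F(n): n is forbidden.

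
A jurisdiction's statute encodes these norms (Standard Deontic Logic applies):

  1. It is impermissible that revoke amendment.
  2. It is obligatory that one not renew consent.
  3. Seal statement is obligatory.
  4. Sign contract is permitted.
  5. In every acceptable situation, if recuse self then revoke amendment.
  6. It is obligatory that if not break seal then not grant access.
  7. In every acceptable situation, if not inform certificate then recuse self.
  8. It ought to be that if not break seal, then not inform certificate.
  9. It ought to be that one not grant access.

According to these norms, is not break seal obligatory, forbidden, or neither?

F(revoke_amendment) at premise 1 means O(¬revoke_amendment).
The contrapositive of premise 5 (O(recuse_self → revoke_amendment)) is O(¬revoke_amendment → ¬recuse_self), and O(¬revoke_amendment) is already established, so O(¬recuse_self).
The contrapositive of premise 7 (O(¬inform_certificate → recuse_self)) is O(¬recuse_self → inform_certificate), and O(¬recuse_self) is already established, so O(inform_certificate).
Premise 8 is O(¬break_seal → ¬inform_certificate); contrapositively O(inform_certificate → break_seal). Since O(inform_certificate) holds, K gives O(break_seal).
Premises 2, 3, 4, 6, 9 do not contribute to this derivation.
Thus O(break_seal), which is F(¬break_seal): ¬break_seal is forbidden.

Forbidden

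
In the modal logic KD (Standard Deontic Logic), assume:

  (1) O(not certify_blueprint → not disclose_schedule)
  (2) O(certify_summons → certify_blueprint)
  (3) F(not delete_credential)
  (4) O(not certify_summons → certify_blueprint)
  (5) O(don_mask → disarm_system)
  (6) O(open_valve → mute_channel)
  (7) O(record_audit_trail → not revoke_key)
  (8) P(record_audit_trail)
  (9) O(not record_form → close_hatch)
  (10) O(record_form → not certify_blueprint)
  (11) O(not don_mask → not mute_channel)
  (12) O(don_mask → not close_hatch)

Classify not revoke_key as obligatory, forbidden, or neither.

Neither

Premise 7 is O(record_audit_trail → not revoke_key), but O(record_audit_trail) is not derivable from the premises (the permission P(record_audit_trail) asserts only not O(not record_audit_trail), not O(record_audit_trail)), so it does not yield O(not revoke_key).
No premise or chain of K-axiom applications forces O(not revoke_key), and none forces O(revoke_key). So not revoke_key is neither obligatory nor forbidden under these norms.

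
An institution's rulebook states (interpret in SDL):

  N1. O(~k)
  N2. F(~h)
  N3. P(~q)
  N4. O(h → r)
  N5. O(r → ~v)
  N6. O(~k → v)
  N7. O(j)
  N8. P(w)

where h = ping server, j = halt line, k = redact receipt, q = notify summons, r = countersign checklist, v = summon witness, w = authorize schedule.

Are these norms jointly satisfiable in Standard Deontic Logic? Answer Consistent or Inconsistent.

Premise 2, F(~h), is equivalent to O(h).
From O(h) and premise 4, O(h → r), we obtain O(r).
Premise 5 is O(r → ~v); since O(r), deontic closure gives O(~v).
The contrapositive of premise 6 (O(~k → v)) is O(~v → k), and O(~v) is already established, so O(k).
However, premise 1 gives O(~k).
We now have both O(k) and O(~k) — k is simultaneously obligatory and forbidden, violating the D-axiom.

Inconsistent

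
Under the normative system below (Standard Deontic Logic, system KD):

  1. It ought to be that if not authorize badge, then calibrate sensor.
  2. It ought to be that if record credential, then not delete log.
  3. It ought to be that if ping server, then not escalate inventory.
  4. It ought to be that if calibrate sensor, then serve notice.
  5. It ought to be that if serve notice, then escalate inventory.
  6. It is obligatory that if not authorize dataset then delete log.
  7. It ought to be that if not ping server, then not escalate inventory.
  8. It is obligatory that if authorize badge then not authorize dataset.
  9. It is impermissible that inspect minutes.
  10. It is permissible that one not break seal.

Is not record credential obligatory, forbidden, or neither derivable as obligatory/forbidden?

Obligatory

Premises 3 and 7 cover both cases: O(ping_server → ¬escalate_inventory) and O(¬ping_server → ¬escalate_inventory). Since ping_server ∨ ¬ping_server is a tautology, O(¬escalate_inventory) follows.
The contrapositive of premise 5 (O(serve_notice → escalate_inventory)) is O(¬escalate_inventory → ¬serve_notice), and O(¬escalate_inventory) is already established, so O(¬serve_notice).
The contrapositive of premise 4 (O(calibrate_sensor → serve_notice)) is O(¬serve_notice → ¬calibrate_sensor), and O(¬serve_notice) is already established, so O(¬calibrate_sensor).
The contrapositive of premise 1 (O(¬authorize_badge → calibrate_sensor)) is O(¬calibrate_sensor → authorize_badge), and O(¬calibrate_sensor) is already established, so O(authorize_badge).
Applying K to premise 8 (O(authorize_badge → ¬authorize_dataset)) and O(authorize_badge) yields O(¬authorize_dataset).
Premise 6 is O(¬authorize_dataset → delete_log); since O(¬authorize_dataset), deontic closure gives O(delete_log).
The contrapositive of premise 2 (O(record_credential → ¬delete_log)) is O(delete_log → ¬record_credential), and O(delete_log) is already established, so O(¬record_credential).
Premises 9, 10 do not contribute to this derivation.
Hence ¬record_credential is obligatory.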